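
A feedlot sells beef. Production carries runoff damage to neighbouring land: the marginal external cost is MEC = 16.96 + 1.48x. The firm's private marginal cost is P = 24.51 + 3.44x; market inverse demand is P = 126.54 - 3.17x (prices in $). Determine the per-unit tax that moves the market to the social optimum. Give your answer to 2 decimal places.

tax = $32.52 per unit

Social marginal cost = private MC + MEC = 41.47 + 4.92x.
Set SMC = demand: 41.47 + 4.92x = 126.54 - 3.17x → x* = 10.5155.
The Pigouvian tax equals MEC at x*: 16.96 + 1.48×10.5155 = 32.5229.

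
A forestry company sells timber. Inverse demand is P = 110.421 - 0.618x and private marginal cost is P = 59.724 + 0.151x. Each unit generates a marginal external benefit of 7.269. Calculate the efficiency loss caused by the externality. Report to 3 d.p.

Market equilibrium (private): 59.724 + 0.151x = 110.421 - 0.618x → x_m = 65.9259.
Social marginal cost = private MC − MEB = 52.455 + 0.151x.
Set SMC = demand: 52.455 + 0.151x = 110.421 - 0.618x → x* = 75.3784.
Between x* and x_m the wedge demand − SMC runs linearly from 0 to MEB(x_m), so the loss is a triangle.
DWL = ½ × 9.4525 × 7.2690 = 34.3551.

DWL = 34.355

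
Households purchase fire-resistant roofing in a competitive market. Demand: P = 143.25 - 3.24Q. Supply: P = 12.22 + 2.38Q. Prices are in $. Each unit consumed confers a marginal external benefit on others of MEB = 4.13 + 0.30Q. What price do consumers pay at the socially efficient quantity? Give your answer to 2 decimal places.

Social marginal benefit = demand + MEB = 147.38 - 2.94Q.
Set SMB = MC: 147.38 - 2.94Q = 12.22 + 2.38Q → Q* = 25.4060.
Consumer price on the demand curve at Q*: 143.25 − 3.24×25.4060 = 60.9346.

P = $60.93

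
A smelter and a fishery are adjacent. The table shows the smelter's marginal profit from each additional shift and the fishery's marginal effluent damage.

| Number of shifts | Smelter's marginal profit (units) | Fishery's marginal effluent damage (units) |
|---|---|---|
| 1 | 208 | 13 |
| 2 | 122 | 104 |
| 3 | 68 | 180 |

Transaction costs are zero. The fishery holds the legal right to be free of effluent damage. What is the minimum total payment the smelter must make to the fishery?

117

Efficient level: marginal profit ≥ marginal effluent damage through level 2, so k* = 2.
With the fishery holding the right, the smelter must at least compensate total damage at k*: 13 + 104 = 117.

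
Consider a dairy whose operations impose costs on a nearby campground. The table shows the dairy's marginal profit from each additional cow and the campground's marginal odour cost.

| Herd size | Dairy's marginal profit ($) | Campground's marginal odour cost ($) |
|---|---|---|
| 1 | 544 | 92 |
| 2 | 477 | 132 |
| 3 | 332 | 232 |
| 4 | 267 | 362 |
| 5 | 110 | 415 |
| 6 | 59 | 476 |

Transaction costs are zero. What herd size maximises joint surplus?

Bargaining reaches the level where marginal profit last exceeds marginal odour cost.
That holds through level 3 (332 ≥ 232) but not at 4 (267 < 362).

3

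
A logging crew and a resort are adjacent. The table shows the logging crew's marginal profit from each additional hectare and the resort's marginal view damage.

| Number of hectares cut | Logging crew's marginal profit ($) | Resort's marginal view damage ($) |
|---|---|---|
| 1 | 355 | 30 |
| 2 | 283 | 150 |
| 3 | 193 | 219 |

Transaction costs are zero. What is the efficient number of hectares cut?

2

Bargaining reaches the level where marginal profit last exceeds marginal view damage.
That holds through level 2 (283 ≥ 150) but not at 3 (193 < 219).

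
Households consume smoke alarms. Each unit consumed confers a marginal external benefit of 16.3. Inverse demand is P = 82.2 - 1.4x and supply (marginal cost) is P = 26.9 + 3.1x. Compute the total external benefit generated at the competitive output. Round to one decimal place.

Market equilibrium (private): 26.9 + 3.1x = 82.2 - 1.4x → x_m = 12.2889.
Total external benefit = MEB × x_m = 16.3 × 12.2889 = 200.3091.

200.3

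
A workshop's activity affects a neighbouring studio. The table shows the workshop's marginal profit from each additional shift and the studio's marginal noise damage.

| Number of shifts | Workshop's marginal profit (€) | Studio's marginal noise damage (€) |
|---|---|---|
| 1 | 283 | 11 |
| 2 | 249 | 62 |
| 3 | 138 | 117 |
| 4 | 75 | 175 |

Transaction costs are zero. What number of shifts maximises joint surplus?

Bargaining reaches the level where marginal profit last exceeds marginal noise damage.
That holds through level 3 (138 ≥ 117) but not at 4 (75 < 175).

3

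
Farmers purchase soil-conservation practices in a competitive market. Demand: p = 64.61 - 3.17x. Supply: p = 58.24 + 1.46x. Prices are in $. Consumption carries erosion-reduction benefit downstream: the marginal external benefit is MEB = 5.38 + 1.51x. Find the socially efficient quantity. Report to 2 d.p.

Social marginal benefit = demand + MEB = 69.99 - 1.66x.
Set SMB = MC: 69.99 - 1.66x = 58.24 + 1.46x → x* = 3.7660.

x* = 3.77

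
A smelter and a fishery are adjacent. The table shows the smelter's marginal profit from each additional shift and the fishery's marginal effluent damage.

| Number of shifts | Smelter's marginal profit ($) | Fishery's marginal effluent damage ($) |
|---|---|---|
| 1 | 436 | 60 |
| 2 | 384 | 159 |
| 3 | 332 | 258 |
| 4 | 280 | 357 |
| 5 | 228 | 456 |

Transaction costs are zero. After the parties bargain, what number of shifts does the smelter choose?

3

Bargaining reaches the level where marginal profit last exceeds marginal effluent damage.
That holds through level 3 (332 ≥ 258) but not at 4 (280 < 357).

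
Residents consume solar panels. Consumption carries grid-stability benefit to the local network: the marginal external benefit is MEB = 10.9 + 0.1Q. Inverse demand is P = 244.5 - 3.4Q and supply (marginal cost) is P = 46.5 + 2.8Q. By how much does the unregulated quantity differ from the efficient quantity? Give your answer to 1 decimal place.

2.3 units

Market equilibrium (private): 46.5 + 2.8Q = 244.5 - 3.4Q → Q_m = 31.9355.
Social marginal benefit = demand + MEB = 255.4 - 3.3Q.
Set SMB = MC: 255.4 - 3.3Q = 46.5 + 2.8Q → Q* = 34.2459.
Gap = |31.9355 − 34.2459| = 2.3104.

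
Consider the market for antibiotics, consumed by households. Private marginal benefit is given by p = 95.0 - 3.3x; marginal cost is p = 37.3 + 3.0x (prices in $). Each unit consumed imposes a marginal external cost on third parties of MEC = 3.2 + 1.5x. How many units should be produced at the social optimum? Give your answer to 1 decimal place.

Social marginal benefit = demand − MEC = 91.8 - 4.8x.
Set SMB = MC: 91.8 - 4.8x = 37.3 + 3.0x → x* = 6.9872.

x* = 7.0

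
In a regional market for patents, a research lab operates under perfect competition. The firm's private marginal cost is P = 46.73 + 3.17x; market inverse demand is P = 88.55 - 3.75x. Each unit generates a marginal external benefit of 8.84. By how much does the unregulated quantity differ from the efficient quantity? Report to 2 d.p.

1.28 units

Market equilibrium (private): 46.73 + 3.17x = 88.55 - 3.75x → x_m = 6.0434.
Social marginal cost = private MC − MEB = 37.89 + 3.17x.
Set SMC = demand: 37.89 + 3.17x = 88.55 - 3.75x → x* = 7.3208.
Gap = |6.0434 − 7.3208| = 1.2774.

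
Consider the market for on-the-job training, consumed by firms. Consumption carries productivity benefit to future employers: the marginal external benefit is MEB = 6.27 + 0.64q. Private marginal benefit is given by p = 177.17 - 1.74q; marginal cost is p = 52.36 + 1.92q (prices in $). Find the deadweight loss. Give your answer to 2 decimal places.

Market equilibrium (private): 52.36 + 1.92q = 177.17 - 1.74q → q_m = 34.1011.
Social marginal benefit = demand + MEB = 183.44 - 1.10q.
Set SMB = MC: 183.44 - 1.10q = 52.36 + 1.92q → q* = 43.4040.
Between q* and q_m the wedge SMB − MC runs linearly from 0 to MEB(q_m), so the loss is a triangle.
DWL = ½ × 9.3029 × 28.0947 = 130.6811.

DWL = $130.68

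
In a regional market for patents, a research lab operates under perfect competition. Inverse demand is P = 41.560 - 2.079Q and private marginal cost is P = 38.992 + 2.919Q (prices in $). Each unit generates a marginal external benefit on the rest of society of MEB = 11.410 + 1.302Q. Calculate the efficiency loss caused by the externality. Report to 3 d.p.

DWL = $19.738

Market equilibrium (private): 38.992 + 2.919Q = 41.560 - 2.079Q → Q_m = 0.5138.
Social marginal cost = private MC − MEB = 27.582 + 1.617Q.
Set SMC = demand: 27.582 + 1.617Q = 41.560 - 2.079Q → Q* = 3.7819.
The welfare-loss triangle has base |Q_m − Q*| and height MEB(Q_m) (the vertical gap between SMC and demand is zero at Q* and MEB at Q_m).
DWL = ½ × 3.2681 × 12.0790 = 19.7377.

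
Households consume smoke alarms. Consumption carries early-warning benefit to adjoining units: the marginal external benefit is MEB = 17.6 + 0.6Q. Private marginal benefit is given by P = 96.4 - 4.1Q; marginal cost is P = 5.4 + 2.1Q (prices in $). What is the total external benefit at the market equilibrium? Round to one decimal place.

$323.0

Market equilibrium (private): 5.4 + 2.1Q = 96.4 - 4.1Q → Q_m = 14.6774.
Total external benefit = ∫₀^{Q_m} (17.6 + 0.6Q) dQ = 17.6×14.6774 + ½×0.6×14.6774² = 322.9501.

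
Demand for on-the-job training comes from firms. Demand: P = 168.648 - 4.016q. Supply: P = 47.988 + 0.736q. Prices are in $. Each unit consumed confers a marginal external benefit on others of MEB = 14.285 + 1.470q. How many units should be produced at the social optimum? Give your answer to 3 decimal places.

q* = 41.117

Social marginal benefit = demand + MEB = 182.933 - 2.546q.
Set SMB = MC: 182.933 - 2.546q = 47.988 + 0.736q → q* = 41.1167.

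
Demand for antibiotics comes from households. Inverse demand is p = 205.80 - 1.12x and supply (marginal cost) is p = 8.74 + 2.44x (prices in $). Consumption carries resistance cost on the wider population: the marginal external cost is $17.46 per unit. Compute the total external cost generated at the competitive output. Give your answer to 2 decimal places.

$966.48

Market equilibrium (private): 8.74 + 2.44x = 205.80 - 1.12x → x_m = 55.3539.
Total external cost = MEC × x_m = 17.46 × 55.3539 = 966.4791.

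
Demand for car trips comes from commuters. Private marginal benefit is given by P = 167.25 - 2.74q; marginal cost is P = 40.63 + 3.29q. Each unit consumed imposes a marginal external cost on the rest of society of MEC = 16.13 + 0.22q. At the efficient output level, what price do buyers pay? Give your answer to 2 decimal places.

Social marginal benefit = demand − MEC = 151.12 - 2.96q.
Set SMB = MC: 151.12 - 2.96q = 40.63 + 3.29q → q* = 17.6784.
Consumer price on the demand curve at q*: 167.25 − 2.74×17.6784 = 118.8112.

P = 118.81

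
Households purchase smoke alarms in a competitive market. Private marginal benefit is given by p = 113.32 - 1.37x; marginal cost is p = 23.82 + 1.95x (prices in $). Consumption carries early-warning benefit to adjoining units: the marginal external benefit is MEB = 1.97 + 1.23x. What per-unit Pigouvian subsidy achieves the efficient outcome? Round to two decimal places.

Social marginal benefit = demand + MEB = 115.29 - 0.14x.
Set SMB = MC: 115.29 - 0.14x = 23.82 + 1.95x → x* = 43.7656.
The Pigouvian subsidy equals MEB at x*: 1.97 + 1.23×43.7656 = 55.8017.

subsidy = $55.80 per unit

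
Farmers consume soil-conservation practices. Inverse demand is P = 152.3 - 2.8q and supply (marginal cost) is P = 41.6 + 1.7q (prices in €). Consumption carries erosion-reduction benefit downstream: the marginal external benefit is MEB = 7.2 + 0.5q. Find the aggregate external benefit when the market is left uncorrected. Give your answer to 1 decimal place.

Market equilibrium (private): 41.6 + 1.7q = 152.3 - 2.8q → q_m = 24.6000.
Total external benefit = ∫₀^{q_m} (7.2 + 0.5q) dq = 7.2×24.6000 + ½×0.5×24.6000² = 328.4100.

€328.4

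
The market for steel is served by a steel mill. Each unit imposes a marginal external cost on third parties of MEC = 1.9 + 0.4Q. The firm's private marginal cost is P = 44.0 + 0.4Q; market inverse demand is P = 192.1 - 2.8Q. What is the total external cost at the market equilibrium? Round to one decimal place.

Market equilibrium (private): 44.0 + 0.4Q = 192.1 - 2.8Q → Q_m = 46.2813.
Total external cost = ∫₀^{Q_m} (1.9 + 0.4Q) dQ = 1.9×46.2813 + ½×0.4×46.2813² = 516.3262.

516.3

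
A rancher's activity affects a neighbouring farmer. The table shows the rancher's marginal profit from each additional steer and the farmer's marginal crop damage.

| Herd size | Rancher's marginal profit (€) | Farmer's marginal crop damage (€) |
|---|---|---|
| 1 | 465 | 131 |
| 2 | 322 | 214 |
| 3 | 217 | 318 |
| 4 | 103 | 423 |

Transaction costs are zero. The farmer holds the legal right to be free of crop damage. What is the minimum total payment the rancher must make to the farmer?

Efficient level: marginal profit ≥ marginal crop damage through level 2, so k* = 2.
With the farmer holding the right, the rancher must at least compensate total damage at k*: 131 + 214 = 345.

€345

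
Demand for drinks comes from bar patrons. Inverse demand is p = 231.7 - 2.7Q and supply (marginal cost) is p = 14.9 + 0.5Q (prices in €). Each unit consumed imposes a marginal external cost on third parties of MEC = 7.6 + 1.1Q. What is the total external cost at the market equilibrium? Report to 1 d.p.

€3039.4

Market equilibrium (private): 14.9 + 0.5Q = 231.7 - 2.7Q → Q_m = 67.7500.
Total external cost = ∫₀^{Q_m} (7.6 + 1.1Q) dQ = 7.6×67.7500 + ½×1.1×67.7500² = 3039.4344.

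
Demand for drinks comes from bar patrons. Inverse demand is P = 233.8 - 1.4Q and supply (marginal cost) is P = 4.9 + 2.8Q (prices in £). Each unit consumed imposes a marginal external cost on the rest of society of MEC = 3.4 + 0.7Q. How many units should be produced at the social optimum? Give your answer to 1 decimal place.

Social marginal benefit = demand − MEC = 230.4 - 2.1Q.
Set SMB = MC: 230.4 - 2.1Q = 4.9 + 2.8Q → Q* = 46.0204.

Q* = 46.0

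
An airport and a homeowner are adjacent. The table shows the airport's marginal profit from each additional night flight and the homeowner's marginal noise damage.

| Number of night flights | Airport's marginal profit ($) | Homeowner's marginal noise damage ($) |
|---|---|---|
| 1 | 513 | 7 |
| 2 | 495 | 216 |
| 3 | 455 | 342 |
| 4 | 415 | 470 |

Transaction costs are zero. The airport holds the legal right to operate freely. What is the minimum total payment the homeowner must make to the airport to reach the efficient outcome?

Left alone the airport would choose level 4 (marginal profit stays positive).
Efficient level: k* = 3 (marginal profit ≥ marginal noise damage through 3).
The homeowner must at least cover the airport's forgone profit from cutting 4→3: 415 = 415.

$415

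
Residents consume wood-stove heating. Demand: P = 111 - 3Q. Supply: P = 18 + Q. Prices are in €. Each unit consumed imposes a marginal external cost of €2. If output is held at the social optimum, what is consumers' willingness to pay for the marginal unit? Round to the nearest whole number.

Social marginal benefit = demand − MEC = 109 - 3Q.
Set SMB = MC: 109 - 3Q = 18 + Q → Q* = 22.7500.
Consumer price on the demand curve at Q*: 111 − 3×22.7500 = 42.7500.

P = €43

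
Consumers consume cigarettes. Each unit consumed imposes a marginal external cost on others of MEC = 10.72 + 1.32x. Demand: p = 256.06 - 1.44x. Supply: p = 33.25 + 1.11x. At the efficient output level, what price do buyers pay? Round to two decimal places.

P = 177.14

Social marginal benefit = demand − MEC = 245.34 - 2.76x.
Set SMB = MC: 245.34 - 2.76x = 33.25 + 1.11x → x* = 54.8036.
Consumer price on the demand curve at x*: 256.06 − 1.44×54.8036 = 177.1428.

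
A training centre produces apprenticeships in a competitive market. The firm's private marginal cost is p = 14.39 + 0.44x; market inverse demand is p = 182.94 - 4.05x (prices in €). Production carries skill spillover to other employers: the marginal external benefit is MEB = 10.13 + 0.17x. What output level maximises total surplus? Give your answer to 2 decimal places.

Social marginal cost = private MC − MEB = 4.26 + 0.27x.
Set SMC = demand: 4.26 + 0.27x = 182.94 - 4.05x → x* = 41.3611.

x* = 41.36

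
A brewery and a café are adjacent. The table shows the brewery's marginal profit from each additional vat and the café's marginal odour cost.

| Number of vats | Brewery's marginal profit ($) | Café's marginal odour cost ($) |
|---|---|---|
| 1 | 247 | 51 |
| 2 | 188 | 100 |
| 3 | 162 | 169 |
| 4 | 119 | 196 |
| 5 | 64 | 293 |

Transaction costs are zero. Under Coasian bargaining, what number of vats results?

2

Bargaining reaches the level where marginal profit last exceeds marginal odour cost.
That holds through level 2 (188 ≥ 100) but not at 3 (162 < 169).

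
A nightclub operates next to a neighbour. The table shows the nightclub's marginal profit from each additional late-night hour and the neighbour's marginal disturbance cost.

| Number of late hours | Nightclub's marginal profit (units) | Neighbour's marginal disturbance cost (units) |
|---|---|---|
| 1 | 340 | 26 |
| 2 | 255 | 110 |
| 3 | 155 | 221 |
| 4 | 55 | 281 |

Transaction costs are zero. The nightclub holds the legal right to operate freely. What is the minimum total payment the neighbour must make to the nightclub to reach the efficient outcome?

Left alone the nightclub would choose level 4 (marginal profit stays positive).
Efficient level: k* = 2 (marginal profit ≥ marginal disturbance cost through 2).
The neighbour must at least cover the nightclub's forgone profit from cutting 4→2: 155 + 55 = 210.

210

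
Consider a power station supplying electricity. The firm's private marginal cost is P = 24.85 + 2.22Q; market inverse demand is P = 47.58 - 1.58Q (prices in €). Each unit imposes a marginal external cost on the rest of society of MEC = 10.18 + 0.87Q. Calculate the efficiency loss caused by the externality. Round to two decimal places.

Market equilibrium (private): 24.85 + 2.22Q = 47.58 - 1.58Q → Q_m = 5.9816.
Social marginal cost = private MC + MEC = 35.03 + 3.09Q.
Set SMC = demand: 35.03 + 3.09Q = 47.58 - 1.58Q → Q* = 2.6874.
Height of the DWL triangle at Q_m is SMC(Q_m) − demand(Q_m) = MEC(Q_m) = 15.3840.
DWL = ½ × 3.2942 × 15.3840 = 25.3390.

DWL = €25.34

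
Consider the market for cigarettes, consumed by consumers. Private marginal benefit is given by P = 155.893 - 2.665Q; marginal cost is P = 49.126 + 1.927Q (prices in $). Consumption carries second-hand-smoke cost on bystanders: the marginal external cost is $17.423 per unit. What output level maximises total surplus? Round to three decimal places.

Q* = 19.456

Social marginal benefit = demand − MEC = 138.470 - 2.665Q.
Set SMB = MC: 138.470 - 2.665Q = 49.126 + 1.927Q → Q* = 19.4564.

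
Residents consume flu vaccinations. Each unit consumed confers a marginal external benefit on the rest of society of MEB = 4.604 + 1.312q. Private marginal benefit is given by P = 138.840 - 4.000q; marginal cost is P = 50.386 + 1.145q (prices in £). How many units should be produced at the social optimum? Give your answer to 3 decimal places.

q* = 24.278

Social marginal benefit = demand + MEB = 143.444 - 2.688q.
Set SMB = MC: 143.444 - 2.688q = 50.386 + 1.145q → q* = 24.2781.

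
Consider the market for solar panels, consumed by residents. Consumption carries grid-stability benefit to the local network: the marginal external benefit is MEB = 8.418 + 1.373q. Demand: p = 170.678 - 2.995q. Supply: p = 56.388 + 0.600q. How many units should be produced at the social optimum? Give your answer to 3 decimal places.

Social marginal benefit = demand + MEB = 179.096 - 1.622q.
Set SMB = MC: 179.096 - 1.622q = 56.388 + 0.600q → q* = 55.2241.

q* = 55.224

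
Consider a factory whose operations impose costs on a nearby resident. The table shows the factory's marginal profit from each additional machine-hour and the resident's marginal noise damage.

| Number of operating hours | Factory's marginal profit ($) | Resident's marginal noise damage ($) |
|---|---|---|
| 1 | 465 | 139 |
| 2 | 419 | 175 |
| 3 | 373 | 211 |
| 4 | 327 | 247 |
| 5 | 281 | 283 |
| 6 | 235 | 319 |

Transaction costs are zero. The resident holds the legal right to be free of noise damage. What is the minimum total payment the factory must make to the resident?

$772

Efficient level: marginal profit ≥ marginal noise damage through level 4, so k* = 4.
With the resident holding the right, the factory must at least compensate total damage at k*: 139 + 175 + 211 + 247 = 772.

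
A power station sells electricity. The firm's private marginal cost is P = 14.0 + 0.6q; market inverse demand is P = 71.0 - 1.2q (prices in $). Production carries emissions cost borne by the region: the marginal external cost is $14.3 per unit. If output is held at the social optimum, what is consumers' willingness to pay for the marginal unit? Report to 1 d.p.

P = $42.5

Social marginal cost = private MC + MEC = 28.3 + 0.6q.
Set SMC = demand: 28.3 + 0.6q = 71.0 - 1.2q → q* = 23.7222.
Consumer price on the demand curve at q*: 71.0 − 1.2×23.7222 = 42.5334.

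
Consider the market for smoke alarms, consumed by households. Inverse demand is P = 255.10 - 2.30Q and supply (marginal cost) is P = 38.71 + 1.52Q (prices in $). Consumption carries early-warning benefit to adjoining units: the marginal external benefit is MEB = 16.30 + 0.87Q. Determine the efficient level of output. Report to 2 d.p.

Q* = 78.88

Social marginal benefit = demand + MEB = 271.40 - 1.43Q.
Set SMB = MC: 271.40 - 1.43Q = 38.71 + 1.52Q → Q* = 78.8780.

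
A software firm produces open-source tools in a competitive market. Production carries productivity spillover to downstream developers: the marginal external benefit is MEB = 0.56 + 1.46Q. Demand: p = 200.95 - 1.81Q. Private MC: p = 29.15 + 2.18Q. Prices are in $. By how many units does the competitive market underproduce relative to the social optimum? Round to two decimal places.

25.07 units

Market equilibrium (private): 29.15 + 2.18Q = 200.95 - 1.81Q → Q_m = 43.0576.
Social marginal cost = private MC − MEB = 28.59 + 0.72Q.
Set SMC = demand: 28.59 + 0.72Q = 200.95 - 1.81Q → Q* = 68.1265.
Gap = |43.0576 − 68.1265| = 25.0689.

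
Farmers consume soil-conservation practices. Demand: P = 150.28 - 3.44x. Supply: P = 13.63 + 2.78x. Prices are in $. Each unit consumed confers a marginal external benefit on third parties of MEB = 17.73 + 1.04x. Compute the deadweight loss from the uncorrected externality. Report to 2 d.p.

DWL = $158.94

Market equilibrium (private): 13.63 + 2.78x = 150.28 - 3.44x → x_m = 21.9695.
Social marginal benefit = demand + MEB = 168.01 - 2.40x.
Set SMB = MC: 168.01 - 2.40x = 13.63 + 2.78x → x* = 29.8031.
The welfare-loss triangle has base |x_m − x*| and height MEB(x_m) (the vertical gap between SMB and MC is zero at x* and MEB at x_m).
DWL = ½ × 7.8336 × 40.5782 = 158.9367.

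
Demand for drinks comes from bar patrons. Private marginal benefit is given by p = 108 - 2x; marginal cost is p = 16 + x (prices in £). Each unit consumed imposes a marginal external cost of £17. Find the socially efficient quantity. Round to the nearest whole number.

x* = 25

Social marginal benefit = demand − MEC = 91 - 2x.
Set SMB = MC: 91 - 2x = 16 + x → x* = 25.0000.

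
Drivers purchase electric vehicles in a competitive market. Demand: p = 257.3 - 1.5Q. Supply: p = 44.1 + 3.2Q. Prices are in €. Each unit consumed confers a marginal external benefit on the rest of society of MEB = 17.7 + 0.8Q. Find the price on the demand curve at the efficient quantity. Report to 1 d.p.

P = €168.5

Social marginal benefit = demand + MEB = 275.0 - 0.7Q.
Set SMB = MC: 275.0 - 0.7Q = 44.1 + 3.2Q → Q* = 59.2051.
Consumer price on the demand curve at Q*: 257.3 − 1.5×59.2051 = 168.4924.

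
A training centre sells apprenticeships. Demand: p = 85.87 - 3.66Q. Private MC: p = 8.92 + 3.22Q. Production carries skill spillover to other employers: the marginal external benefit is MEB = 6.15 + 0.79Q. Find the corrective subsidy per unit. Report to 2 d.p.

subsidy = 16.93 per unit

Social marginal cost = private MC − MEB = 2.77 + 2.43Q.
Set SMC = demand: 2.77 + 2.43Q = 85.87 - 3.66Q → Q* = 13.6453.
The Pigouvian subsidy equals MEB at Q*: 6.15 + 0.79×13.6453 = 16.9298.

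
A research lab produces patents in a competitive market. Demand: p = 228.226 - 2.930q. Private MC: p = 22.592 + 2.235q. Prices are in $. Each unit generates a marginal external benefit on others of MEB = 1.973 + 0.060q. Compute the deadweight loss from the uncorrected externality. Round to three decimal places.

Market equilibrium (private): 22.592 + 2.235q = 228.226 - 2.930q → q_m = 39.8130.
Social marginal cost = private MC − MEB = 20.619 + 2.175q.
Set SMC = demand: 20.619 + 2.175q = 228.226 - 2.930q → q* = 40.6674.
The loss is the area between SMC and demand from q* to q_m; with linear curves that's a triangle of height MEB(q_m).
DWL = ½ × 0.8544 × 4.3618 = 1.8634.

DWL = $1.863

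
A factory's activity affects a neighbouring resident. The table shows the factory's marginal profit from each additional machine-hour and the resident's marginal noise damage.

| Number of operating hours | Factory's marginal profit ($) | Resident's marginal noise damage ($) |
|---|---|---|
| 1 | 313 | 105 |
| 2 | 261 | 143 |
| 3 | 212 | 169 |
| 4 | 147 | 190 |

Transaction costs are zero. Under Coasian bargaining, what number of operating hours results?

Bargaining reaches the level where marginal profit last exceeds marginal noise damage.
That holds through level 3 (212 ≥ 169) but not at 4 (147 < 190).

3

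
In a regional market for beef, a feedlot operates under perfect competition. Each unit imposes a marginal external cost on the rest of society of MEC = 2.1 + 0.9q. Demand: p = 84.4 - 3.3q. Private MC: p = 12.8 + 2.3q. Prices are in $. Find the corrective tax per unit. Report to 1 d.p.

Social marginal cost = private MC + MEC = 14.9 + 3.2q.
Set SMC = demand: 14.9 + 3.2q = 84.4 - 3.3q → q* = 10.6923.
The Pigouvian tax equals MEC at q*: 2.1 + 0.9×10.6923 = 11.7231.

tax = $11.7 per unit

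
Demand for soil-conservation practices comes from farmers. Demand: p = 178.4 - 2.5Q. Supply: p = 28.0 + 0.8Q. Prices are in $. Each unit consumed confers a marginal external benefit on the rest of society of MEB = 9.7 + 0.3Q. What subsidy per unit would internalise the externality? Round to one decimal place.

subsidy = $25.7 per unit

Social marginal benefit = demand + MEB = 188.1 - 2.2Q.
Set SMB = MC: 188.1 - 2.2Q = 28.0 + 0.8Q → Q* = 53.3667.
The Pigouvian subsidy equals MEB at Q*: 9.7 + 0.3×53.3667 = 25.7100.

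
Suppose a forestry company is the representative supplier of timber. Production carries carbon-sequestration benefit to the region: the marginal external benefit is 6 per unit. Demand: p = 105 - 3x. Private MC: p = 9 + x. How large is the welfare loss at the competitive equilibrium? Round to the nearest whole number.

DWL = 5

Market equilibrium (private): 9 + x = 105 - 3x → x_m = 24.0000.
Social marginal cost = private MC − MEB = 3 + x.
Set SMC = demand: 3 + x = 105 - 3x → x* = 25.5000.
The welfare-loss triangle has base |x_m − x*| and height MEB(x_m) (the vertical gap between SMC and demand is zero at x* and MEB at x_m).
DWL = ½ × 1.5000 × 6.0000 = 4.5000.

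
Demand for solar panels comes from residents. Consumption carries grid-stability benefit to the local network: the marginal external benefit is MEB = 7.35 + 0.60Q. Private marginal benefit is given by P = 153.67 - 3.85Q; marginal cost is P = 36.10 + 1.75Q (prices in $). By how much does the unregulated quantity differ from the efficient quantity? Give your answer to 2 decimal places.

3.99 units

Market equilibrium (private): 36.10 + 1.75Q = 153.67 - 3.85Q → Q_m = 20.9946.
Social marginal benefit = demand + MEB = 161.02 - 3.25Q.
Set SMB = MC: 161.02 - 3.25Q = 36.10 + 1.75Q → Q* = 24.9840.
Gap = |20.9946 − 24.9840| = 3.9894.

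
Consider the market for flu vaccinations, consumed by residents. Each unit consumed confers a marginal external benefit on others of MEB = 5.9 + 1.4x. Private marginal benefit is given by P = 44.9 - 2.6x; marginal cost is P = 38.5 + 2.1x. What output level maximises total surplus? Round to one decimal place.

x* = 3.7

Social marginal benefit = demand + MEB = 50.8 - 1.2x.
Set SMB = MC: 50.8 - 1.2x = 38.5 + 2.1x → x* = 3.7273.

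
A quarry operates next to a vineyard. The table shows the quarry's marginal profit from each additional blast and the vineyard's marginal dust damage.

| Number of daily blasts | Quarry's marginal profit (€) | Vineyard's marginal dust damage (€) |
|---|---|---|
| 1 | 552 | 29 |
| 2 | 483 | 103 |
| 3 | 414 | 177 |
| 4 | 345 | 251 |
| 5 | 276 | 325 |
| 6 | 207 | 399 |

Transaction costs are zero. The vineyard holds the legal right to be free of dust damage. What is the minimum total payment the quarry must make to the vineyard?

Efficient level: marginal profit ≥ marginal dust damage through level 4, so k* = 4.
With the vineyard holding the right, the quarry must at least compensate total damage at k*: 29 + 103 + 177 + 251 = 560.

€560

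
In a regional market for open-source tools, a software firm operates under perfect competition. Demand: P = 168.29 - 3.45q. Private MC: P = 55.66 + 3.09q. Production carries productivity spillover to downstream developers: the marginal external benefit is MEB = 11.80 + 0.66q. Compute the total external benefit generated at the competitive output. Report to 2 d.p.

Market equilibrium (private): 55.66 + 3.09q = 168.29 - 3.45q → q_m = 17.2217.
Total external benefit = ∫₀^{q_m} (11.80 + 0.66q) dq = 11.80×17.2217 + ½×0.66×17.2217² = 301.0898.

301.09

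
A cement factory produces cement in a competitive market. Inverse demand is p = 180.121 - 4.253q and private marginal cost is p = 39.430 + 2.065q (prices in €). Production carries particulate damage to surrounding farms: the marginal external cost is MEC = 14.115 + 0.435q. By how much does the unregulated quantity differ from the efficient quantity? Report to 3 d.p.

3.525 units

Market equilibrium (private): 39.430 + 2.065q = 180.121 - 4.253q → q_m = 22.2683.
Social marginal cost = private MC + MEC = 53.545 + 2.500q.
Set SMC = demand: 53.545 + 2.500q = 180.121 - 4.253q → q* = 18.7437.
Gap = |22.2683 − 18.7437| = 3.5246.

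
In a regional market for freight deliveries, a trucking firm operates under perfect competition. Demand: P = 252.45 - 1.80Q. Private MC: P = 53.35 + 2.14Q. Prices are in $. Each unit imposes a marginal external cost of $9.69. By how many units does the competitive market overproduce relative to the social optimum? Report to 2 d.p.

2.46 units

Market equilibrium (private): 53.35 + 2.14Q = 252.45 - 1.80Q → Q_m = 50.5330.
Social marginal cost = private MC + MEC = 63.04 + 2.14Q.
Set SMC = demand: 63.04 + 2.14Q = 252.45 - 1.80Q → Q* = 48.0736.
Gap = |50.5330 − 48.0736| = 2.4594.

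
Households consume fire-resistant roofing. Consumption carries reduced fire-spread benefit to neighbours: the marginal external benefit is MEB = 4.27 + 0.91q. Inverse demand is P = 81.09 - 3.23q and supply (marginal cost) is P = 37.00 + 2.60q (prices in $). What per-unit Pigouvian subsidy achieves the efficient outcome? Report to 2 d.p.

Social marginal benefit = demand + MEB = 85.36 - 2.32q.
Set SMB = MC: 85.36 - 2.32q = 37.00 + 2.60q → q* = 9.8293.
The Pigouvian subsidy equals MEB at q*: 4.27 + 0.91×9.8293 = 13.2147.

subsidy = $13.21 per unit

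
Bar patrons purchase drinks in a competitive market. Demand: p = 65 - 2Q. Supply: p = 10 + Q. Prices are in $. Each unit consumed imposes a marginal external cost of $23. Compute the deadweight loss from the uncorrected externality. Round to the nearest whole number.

DWL = $88

Market equilibrium (private): 10 + Q = 65 - 2Q → Q_m = 18.3333.
Social marginal benefit = demand − MEC = 42 - 2Q.
Set SMB = MC: 42 - 2Q = 10 + Q → Q* = 10.6667.
The loss is the area between SMB and MC from Q* to Q_m; with linear curves that's a triangle of height MEC(Q_m).
DWL = ½ × 7.6666 × 23.0000 = 88.1659.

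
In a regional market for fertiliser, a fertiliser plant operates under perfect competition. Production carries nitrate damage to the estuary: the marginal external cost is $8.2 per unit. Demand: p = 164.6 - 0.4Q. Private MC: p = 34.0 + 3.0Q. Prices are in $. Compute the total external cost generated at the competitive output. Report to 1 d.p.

Market equilibrium (private): 34.0 + 3.0Q = 164.6 - 0.4Q → Q_m = 38.4118.
Total external cost = MEC × Q_m = 8.2 × 38.4118 = 314.9768.

$315.0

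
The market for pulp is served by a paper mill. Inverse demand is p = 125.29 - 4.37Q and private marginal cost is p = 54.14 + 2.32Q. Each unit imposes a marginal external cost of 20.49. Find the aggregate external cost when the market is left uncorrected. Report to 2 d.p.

217.92

Market equilibrium (private): 54.14 + 2.32Q = 125.29 - 4.37Q → Q_m = 10.6353.
Total external cost = MEC × Q_m = 20.49 × 10.6353 = 217.9173.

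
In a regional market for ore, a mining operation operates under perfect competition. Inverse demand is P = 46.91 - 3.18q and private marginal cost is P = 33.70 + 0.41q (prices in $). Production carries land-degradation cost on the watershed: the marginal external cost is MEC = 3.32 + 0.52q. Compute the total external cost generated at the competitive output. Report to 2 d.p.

$15.74

Market equilibrium (private): 33.70 + 0.41q = 46.91 - 3.18q → q_m = 3.6797.
Total external cost = ∫₀^{q_m} (3.32 + 0.52q) dq = 3.32×3.6797 + ½×0.52×3.6797² = 15.7371.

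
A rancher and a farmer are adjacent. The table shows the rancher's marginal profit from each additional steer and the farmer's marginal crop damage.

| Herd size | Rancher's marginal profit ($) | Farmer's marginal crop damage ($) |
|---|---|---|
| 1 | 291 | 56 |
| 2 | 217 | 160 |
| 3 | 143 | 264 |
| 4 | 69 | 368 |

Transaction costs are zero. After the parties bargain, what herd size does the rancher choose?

2

Bargaining reaches the level where marginal profit last exceeds marginal crop damage.
That holds through level 2 (217 ≥ 160) but not at 3 (143 < 264).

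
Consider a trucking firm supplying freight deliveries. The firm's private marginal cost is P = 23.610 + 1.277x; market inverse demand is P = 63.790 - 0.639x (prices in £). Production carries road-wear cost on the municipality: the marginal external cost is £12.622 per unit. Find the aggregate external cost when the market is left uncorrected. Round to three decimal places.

Market equilibrium (private): 23.610 + 1.277x = 63.790 - 0.639x → x_m = 20.9708.
Total external cost = MEC × x_m = 12.622 × 20.9708 = 264.6934.

£264.693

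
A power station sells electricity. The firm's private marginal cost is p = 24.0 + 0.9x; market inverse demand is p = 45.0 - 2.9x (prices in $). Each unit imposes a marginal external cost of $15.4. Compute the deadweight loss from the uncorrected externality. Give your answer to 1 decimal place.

Market equilibrium (private): 24.0 + 0.9x = 45.0 - 2.9x → x_m = 5.5263.
Social marginal cost = private MC + MEC = 39.4 + 0.9x.
Set SMC = demand: 39.4 + 0.9x = 45.0 - 2.9x → x* = 1.4737.
Between x* and x_m the wedge SMC − demand runs linearly from 0 to MEC(x_m), so the loss is a triangle.
DWL = ½ × 4.0526 × 15.4000 = 31.2050.

DWL = $31.2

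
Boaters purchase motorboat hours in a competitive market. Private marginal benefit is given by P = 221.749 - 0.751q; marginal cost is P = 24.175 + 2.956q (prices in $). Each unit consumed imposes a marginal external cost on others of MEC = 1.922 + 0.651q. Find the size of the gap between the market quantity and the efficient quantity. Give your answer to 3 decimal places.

Market equilibrium (private): 24.175 + 2.956q = 221.749 - 0.751q → q_m = 53.2975.
Social marginal benefit = demand − MEC = 219.827 - 1.402q.
Set SMB = MC: 219.827 - 1.402q = 24.175 + 2.956q → q* = 44.8949.
Gap = |53.2975 − 44.8949| = 8.4026.

8.403 units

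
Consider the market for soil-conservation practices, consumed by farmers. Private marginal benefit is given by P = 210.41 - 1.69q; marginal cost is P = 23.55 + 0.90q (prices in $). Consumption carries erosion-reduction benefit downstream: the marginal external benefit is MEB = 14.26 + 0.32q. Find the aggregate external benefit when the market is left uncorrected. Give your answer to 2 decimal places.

$1861.64

Market equilibrium (private): 23.55 + 0.90q = 210.41 - 1.69q → q_m = 72.1467.
Total external benefit = ∫₀^{q_m} (14.26 + 0.32q) dq = 14.26×72.1467 + ½×0.32×72.1467² = 1861.6354.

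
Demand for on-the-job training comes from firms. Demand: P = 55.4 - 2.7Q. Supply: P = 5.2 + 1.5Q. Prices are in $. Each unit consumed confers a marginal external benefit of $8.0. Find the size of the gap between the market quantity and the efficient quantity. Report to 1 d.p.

1.9 units

Market equilibrium (private): 5.2 + 1.5Q = 55.4 - 2.7Q → Q_m = 11.9524.
Social marginal benefit = demand + MEB = 63.4 - 2.7Q.
Set SMB = MC: 63.4 - 2.7Q = 5.2 + 1.5Q → Q* = 13.8571.
Gap = |11.9524 − 13.8571| = 1.9047.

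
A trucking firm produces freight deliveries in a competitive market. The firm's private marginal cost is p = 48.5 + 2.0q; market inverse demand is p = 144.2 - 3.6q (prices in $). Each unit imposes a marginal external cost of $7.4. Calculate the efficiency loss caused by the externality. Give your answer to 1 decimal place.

Market equilibrium (private): 48.5 + 2.0q = 144.2 - 3.6q → q_m = 17.0893.
Social marginal cost = private MC + MEC = 55.9 + 2.0q.
Set SMC = demand: 55.9 + 2.0q = 144.2 - 3.6q → q* = 15.7679.
Height of the DWL triangle at q_m is SMC(q_m) − demand(q_m) = MEC(q_m) = 7.4000.
DWL = ½ × 1.3214 × 7.4000 = 4.8892.

DWL = $4.9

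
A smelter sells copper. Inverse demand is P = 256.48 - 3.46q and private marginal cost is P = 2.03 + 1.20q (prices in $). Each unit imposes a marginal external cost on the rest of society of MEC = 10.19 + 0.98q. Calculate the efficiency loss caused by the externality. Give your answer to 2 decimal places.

Market equilibrium (private): 2.03 + 1.20q = 256.48 - 3.46q → q_m = 54.6030.
Social marginal cost = private MC + MEC = 12.22 + 2.18q.
Set SMC = demand: 12.22 + 2.18q = 256.48 - 3.46q → q* = 43.3085.
Height of the DWL triangle at q_m is SMC(q_m) − demand(q_m) = MEC(q_m) = 63.7009.
DWL = ½ × 11.2945 × 63.7009 = 359.7349.

DWL = $359.73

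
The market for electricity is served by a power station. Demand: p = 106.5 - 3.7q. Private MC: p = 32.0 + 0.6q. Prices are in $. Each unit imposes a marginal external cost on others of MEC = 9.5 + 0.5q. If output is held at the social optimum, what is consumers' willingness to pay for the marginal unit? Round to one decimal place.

P = $56.4

Social marginal cost = private MC + MEC = 41.5 + 1.1q.
Set SMC = demand: 41.5 + 1.1q = 106.5 - 3.7q → q* = 13.5417.
Consumer price on the demand curve at q*: 106.5 − 3.7×13.5417 = 56.3957.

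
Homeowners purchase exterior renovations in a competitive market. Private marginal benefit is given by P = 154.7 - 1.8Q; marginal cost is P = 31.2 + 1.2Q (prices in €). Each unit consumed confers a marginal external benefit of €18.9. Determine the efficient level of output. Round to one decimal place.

Social marginal benefit = demand + MEB = 173.6 - 1.8Q.
Set SMB = MC: 173.6 - 1.8Q = 31.2 + 1.2Q → Q* = 47.4667.

Q* = 47.5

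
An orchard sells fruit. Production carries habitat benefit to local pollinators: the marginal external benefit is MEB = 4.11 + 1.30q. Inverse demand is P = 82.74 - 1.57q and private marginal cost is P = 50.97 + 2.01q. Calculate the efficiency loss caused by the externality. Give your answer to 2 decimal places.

DWL = 53.69

Market equilibrium (private): 50.97 + 2.01q = 82.74 - 1.57q → q_m = 8.8743.
Social marginal cost = private MC − MEB = 46.86 + 0.71q.
Set SMC = demand: 46.86 + 0.71q = 82.74 - 1.57q → q* = 15.7368.
Height of the DWL triangle at q_m is demand(q_m) − SMC(q_m) = MEB(q_m) = 15.6466.
DWL = ½ × 6.8625 × 15.6466 = 53.6874.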